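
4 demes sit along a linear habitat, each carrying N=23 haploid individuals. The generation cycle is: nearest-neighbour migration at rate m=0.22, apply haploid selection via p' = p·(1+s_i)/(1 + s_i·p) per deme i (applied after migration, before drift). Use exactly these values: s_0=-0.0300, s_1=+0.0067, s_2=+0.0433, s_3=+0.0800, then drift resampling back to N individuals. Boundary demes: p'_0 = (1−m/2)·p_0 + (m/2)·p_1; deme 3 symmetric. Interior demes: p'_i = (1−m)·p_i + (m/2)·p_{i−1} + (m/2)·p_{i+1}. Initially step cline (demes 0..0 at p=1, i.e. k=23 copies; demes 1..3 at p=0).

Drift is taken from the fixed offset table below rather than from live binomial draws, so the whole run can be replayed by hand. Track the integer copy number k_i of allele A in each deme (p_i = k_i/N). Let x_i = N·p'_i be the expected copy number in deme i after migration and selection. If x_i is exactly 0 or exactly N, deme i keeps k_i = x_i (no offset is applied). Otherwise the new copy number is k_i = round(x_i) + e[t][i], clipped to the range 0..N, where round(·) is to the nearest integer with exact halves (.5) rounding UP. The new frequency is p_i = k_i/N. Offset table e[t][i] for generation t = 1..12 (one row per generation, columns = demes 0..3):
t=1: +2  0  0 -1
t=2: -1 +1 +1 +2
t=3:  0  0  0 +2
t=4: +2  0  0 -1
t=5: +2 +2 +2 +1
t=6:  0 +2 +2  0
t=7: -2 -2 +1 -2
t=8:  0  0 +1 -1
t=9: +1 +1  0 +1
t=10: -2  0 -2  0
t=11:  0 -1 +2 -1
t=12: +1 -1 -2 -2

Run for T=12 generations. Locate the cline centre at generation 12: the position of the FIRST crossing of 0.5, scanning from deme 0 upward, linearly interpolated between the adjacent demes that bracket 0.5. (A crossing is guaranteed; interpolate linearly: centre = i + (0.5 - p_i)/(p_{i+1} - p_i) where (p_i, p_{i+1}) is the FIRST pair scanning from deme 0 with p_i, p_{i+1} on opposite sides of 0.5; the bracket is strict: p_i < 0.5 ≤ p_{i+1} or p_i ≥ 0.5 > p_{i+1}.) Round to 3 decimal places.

0.375

t=0: k=[23 0 0 0]
t=1: x=[20.4006 2.5451 0.0000 0.0000] k=[22 3 0 0]
t=2: x=[19.8276 4.7853 0.3441 0.0000] k=[19 6 1 0]
t=3: x=[17.4426 6.9122 1.4983 0.1188] k=[17 7 1 2]
t=4: x=[15.7496 7.4737 1.8405 2.0279] k=[18 7 2 1]
t=5: x=[16.6510 7.6942 2.5340 1.1942] k=[19 10 5 2]
t=6: x=[17.8900 10.4781 5.3930 2.4962] k=[18 12 7 2]
t=7: x=[17.2090 12.1483 7.2081 2.7298] k=[15 10 8 1]
t=8: x=[14.2858 10.3680 7.6651 1.8999] k=[14 10 9 1]
t=9: x=[13.3900 10.3680 8.4554 2.0172] k=[14 11 8 3]
t=10: x=[13.5006 11.0383 7.9997 3.7872] k=[12 11 6 4]
t=11: x=[11.7150 10.5982 6.5263 4.4917] k=[12 10 9 3]
t=12: x=[11.6049 10.1479 8.6778 3.9031] k=[13 9 7 2]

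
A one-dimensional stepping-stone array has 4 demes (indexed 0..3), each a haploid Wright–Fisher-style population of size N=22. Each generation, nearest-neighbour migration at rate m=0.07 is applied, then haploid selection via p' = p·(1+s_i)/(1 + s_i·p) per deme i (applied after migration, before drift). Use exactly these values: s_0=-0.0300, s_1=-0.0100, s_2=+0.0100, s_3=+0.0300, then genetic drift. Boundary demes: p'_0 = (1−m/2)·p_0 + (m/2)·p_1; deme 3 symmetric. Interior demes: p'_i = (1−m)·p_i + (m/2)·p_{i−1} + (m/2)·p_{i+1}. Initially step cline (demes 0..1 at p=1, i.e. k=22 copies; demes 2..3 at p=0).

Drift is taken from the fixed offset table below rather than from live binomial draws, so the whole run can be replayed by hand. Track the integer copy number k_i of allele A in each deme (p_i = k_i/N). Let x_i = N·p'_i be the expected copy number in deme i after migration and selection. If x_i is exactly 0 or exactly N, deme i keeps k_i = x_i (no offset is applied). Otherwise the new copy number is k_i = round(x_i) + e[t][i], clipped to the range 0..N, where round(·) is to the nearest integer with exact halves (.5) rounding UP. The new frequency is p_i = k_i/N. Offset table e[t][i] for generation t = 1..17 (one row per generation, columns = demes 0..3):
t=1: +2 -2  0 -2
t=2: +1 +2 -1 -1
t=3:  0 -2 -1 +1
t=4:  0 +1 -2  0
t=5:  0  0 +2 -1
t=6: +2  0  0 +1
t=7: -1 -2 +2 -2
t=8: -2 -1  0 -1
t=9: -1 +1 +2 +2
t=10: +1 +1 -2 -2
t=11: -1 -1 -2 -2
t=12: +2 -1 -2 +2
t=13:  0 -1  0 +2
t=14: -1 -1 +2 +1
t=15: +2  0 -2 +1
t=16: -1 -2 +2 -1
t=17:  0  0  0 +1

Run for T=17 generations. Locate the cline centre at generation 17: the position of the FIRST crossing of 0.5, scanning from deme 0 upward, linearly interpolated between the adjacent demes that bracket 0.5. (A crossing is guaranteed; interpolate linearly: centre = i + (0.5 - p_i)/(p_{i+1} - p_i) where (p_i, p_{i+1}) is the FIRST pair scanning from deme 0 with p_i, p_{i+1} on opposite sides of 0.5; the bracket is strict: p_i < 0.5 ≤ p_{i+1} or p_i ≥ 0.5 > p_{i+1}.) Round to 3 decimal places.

0.900

t=0: k=[22 22 0 0]
t=1: x=[22.0000 21.2225 0.7774 0.0000] k=[22 19 1 0]
t=2: x=[21.8918 18.4451 1.6098 0.0360] k=[22 20 1 0]
t=3: x=[21.9278 19.3819 1.6451 0.0360] k=[22 17 1 1]
t=4: x=[21.8196 16.5740 1.5745 1.0286] k=[22 18 0 1]
t=5: x=[21.8557 17.4740 0.6714 0.9926] k=[22 17 3 0]
t=6: x=[21.8196 16.6444 3.4136 0.1081] k=[22 17 3 1]
t=7: x=[21.8196 16.6444 3.4488 1.1005] k=[21 15 5 0]
t=8: x=[20.7547 14.8114 5.2145 0.1802] k=[19 14 5 0]
t=9: x=[18.7413 13.8084 5.1793 0.1802] k=[18 15 7 2]
t=10: x=[17.7923 14.7763 7.1529 2.2336] k=[19 16 5 0]
t=11: x=[18.8129 15.6748 5.2497 0.1802] k=[18 15 3 0]
t=12: x=[17.7923 14.6358 3.3431 0.1081] k=[20 14 1 2]
t=13: x=[19.7287 13.7031 1.5039 2.0185] k=[20 13 2 4]
t=14: x=[19.6928 12.8063 2.4768 4.0263] k=[19 12 4 5]
t=15: x=[18.6698 11.9101 4.3496 5.0796] k=[21 12 2 6]
t=16: x=[20.6468 11.9101 2.5121 5.9880] k=[20 10 5 5]
t=17: x=[19.5853 10.1201 5.2145 5.1151] k=[20 10 5 6]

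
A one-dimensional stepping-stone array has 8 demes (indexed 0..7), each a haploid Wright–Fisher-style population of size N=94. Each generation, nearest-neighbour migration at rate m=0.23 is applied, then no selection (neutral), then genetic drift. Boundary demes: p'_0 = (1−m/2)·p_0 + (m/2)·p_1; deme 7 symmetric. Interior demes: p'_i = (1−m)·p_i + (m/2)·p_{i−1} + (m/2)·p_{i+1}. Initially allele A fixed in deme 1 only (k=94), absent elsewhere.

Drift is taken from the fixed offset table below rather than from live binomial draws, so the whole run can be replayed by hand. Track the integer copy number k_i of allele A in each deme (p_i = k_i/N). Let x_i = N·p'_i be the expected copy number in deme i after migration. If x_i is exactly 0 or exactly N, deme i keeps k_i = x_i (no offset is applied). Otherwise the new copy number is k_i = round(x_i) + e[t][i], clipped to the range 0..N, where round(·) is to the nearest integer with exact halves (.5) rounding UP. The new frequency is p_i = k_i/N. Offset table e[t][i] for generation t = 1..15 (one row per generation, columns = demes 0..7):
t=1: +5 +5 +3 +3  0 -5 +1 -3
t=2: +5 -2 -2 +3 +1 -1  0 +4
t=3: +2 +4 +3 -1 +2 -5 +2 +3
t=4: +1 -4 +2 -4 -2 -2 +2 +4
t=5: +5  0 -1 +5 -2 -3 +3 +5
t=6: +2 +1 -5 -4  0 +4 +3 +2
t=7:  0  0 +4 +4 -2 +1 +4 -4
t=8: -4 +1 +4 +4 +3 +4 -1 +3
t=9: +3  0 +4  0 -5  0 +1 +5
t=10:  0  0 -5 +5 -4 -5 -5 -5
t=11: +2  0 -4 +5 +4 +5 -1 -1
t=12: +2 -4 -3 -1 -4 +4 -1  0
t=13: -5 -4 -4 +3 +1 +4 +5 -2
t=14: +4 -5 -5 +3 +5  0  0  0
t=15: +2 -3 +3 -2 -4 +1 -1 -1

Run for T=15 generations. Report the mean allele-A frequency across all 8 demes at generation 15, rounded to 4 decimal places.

0.1729

t=0: k=[0 94 0 0 0 0 0 0]
t=1: x=[10.8100 72.3800 10.8100 0.0000 0.0000 0.0000 0.0000 0.0000] k=[16 77 14 0 0 0 0 0]
t=2: x=[23.0150 62.7400 19.6350 1.6100 0.0000 0.0000 0.0000 0.0000] k=[28 61 18 5 0 0 0 0]
t=3: x=[31.7950 52.2600 21.4500 5.9200 0.5750 0.0000 0.0000 0.0000] k=[34 56 24 5 3 0 0 0]
t=4: x=[36.5300 49.7900 25.4950 6.9550 2.8850 0.3450 0.0000 0.0000] k=[38 46 27 3 1 0 0 0]
t=5: x=[38.9200 42.8950 26.4250 5.5300 1.1150 0.1150 0.0000 0.0000] k=[44 43 25 11 0 0 0 0]
t=6: x=[43.8850 41.0450 25.4600 11.3450 1.2650 0.0000 0.0000 0.0000] k=[46 42 20 7 1 0 0 0]
t=7: x=[45.5400 39.9300 21.0350 7.8050 1.5750 0.1150 0.0000 0.0000] k=[46 40 25 12 0 1 0 0]
t=8: x=[45.3100 38.9650 25.2300 12.1150 1.4950 0.7700 0.1150 0.0000] k=[41 40 29 16 4 5 0 0]
t=9: x=[40.8850 38.8500 28.7700 16.1150 5.4950 4.3100 0.5750 0.0000] k=[44 39 33 16 0 4 2 0]
t=10: x=[43.4250 38.8850 31.7350 16.1150 2.3000 3.3100 2.0000 0.2300] k=[43 39 27 21 0 0 0 0]
t=11: x=[42.5400 38.0800 27.6900 19.2750 2.4150 0.0000 0.0000 0.0000] k=[45 38 24 24 6 0 0 0]
t=12: x=[44.1950 37.1950 25.6100 21.9300 7.3800 0.6900 0.0000 0.0000] k=[46 33 23 21 3 5 0 0]
t=13: x=[44.5050 33.3450 23.9200 19.1600 5.3000 4.1950 0.5750 0.0000] k=[40 29 20 22 6 8 6 0]
t=14: x=[38.7350 29.2300 21.2650 19.9300 8.0700 7.5400 5.5400 0.6900] k=[43 24 16 23 13 8 6 1]
t=15: x=[40.8150 25.2650 17.7250 21.0450 13.5750 8.3450 5.6550 1.5750] k=[43 22 21 19 10 9 5 1]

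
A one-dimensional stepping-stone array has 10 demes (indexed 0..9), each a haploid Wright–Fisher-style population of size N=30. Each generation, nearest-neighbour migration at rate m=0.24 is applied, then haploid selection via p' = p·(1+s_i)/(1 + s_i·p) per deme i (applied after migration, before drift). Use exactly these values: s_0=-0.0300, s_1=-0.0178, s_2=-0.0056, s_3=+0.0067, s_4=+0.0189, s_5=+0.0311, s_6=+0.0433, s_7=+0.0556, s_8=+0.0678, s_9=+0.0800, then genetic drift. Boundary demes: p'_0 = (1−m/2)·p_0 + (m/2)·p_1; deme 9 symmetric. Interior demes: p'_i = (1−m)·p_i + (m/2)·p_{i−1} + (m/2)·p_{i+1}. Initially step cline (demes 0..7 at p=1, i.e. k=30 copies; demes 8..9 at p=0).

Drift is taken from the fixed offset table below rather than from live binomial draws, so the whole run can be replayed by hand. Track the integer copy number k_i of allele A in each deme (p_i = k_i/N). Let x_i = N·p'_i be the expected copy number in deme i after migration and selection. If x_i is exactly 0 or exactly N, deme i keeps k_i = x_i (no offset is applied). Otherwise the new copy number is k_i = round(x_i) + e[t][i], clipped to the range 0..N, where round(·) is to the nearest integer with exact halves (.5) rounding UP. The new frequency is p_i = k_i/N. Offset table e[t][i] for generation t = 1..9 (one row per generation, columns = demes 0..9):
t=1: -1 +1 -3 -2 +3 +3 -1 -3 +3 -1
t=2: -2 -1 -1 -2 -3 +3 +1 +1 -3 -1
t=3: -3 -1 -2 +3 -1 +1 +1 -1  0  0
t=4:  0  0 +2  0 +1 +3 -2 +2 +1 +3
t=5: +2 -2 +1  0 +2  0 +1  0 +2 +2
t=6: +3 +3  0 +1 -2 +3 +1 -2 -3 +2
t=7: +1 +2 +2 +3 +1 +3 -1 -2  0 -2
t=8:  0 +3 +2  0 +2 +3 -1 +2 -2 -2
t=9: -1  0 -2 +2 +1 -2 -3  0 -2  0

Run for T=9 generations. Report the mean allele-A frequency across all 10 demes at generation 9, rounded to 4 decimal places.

0.8133

t=0: k=[30 30 30 30 30 30 30 30 0 0]
t=1: x=[30.0000 30.0000 30.0000 30.0000 30.0000 30.0000 30.0000 26.5679 3.8131 0.0000] k=[30 30 30 30 30 30 30 24 7 0]
t=2: x=[30.0000 30.0000 30.0000 30.0000 30.0000 30.0000 29.3092 22.9753 8.5966 0.9052] k=[30 30 30 30 30 30 30 24 6 0]
t=3: x=[30.0000 30.0000 30.0000 30.0000 30.0000 30.0000 29.3092 22.8586 7.8131 0.7761] k=[30 30 30 30 30 30 30 22 8 1]
t=4: x=[30.0000 30.0000 30.0000 30.0000 30.0000 30.0000 29.0786 21.6109 9.2545 1.9775] k=[30 30 30 30 30 30 27 24 10 5]
t=5: x=[30.0000 30.0000 30.0000 30.0000 30.0000 29.6507 27.1125 22.9753 11.5422 5.9590] k=[30 30 30 30 30 30 28 23 14 8]
t=6: x=[30.0000 30.0000 30.0000 30.0000 30.0000 29.7672 27.7305 22.8197 14.8516 9.2036] k=[30 30 30 30 30 30 29 21 12 11]
t=7: x=[30.0000 30.0000 30.0000 30.0000 30.0000 29.8836 28.2319 21.2198 13.4449 11.6637] k=[30 30 30 30 30 30 27 19 13 10]
t=8: x=[30.0000 30.0000 30.0000 30.0000 30.0000 29.6507 26.5321 19.6105 13.8477 10.8880] k=[30 30 30 30 30 30 26 22 12 9]
t=9: x=[30.0000 30.0000 30.0000 30.0000 30.0000 29.5343 26.1447 21.6109 13.3239 9.8626] k=[30 30 30 30 30 28 23 22 11 10]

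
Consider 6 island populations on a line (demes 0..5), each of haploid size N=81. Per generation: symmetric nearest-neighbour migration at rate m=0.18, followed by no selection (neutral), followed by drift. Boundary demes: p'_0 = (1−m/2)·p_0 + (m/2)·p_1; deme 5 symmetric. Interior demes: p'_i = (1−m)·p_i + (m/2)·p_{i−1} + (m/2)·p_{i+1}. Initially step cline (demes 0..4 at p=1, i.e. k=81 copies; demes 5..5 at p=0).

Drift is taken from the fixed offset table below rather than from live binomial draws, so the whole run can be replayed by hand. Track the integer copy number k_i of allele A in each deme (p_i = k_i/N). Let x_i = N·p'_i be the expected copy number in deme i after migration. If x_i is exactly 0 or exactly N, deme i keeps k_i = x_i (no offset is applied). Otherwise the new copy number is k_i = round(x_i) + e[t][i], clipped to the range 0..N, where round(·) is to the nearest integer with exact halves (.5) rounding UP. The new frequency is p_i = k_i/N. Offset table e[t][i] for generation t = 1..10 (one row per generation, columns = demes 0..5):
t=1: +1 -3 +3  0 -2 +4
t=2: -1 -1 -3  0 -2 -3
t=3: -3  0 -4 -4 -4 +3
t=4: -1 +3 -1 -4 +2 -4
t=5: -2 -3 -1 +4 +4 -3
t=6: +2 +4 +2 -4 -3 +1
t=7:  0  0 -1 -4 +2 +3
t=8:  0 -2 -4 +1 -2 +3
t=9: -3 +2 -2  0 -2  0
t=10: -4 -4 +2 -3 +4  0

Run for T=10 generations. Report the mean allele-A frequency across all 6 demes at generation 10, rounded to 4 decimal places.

t=0: k=[81 81 81 81 81 0]
t=1: x=[81.0000 81.0000 81.0000 81.0000 73.7100 7.2900] k=[81 81 81 81 72 11]
t=2: x=[81.0000 81.0000 81.0000 80.1900 67.3200 16.4900] k=[81 81 81 80 65 13]
t=3: x=[81.0000 81.0000 80.9100 78.7400 61.6700 17.6800] k=[81 81 77 75 58 21]
t=4: x=[81.0000 80.6400 77.1800 73.6500 56.2000 24.3300] k=[81 81 76 70 58 20]
t=5: x=[81.0000 80.5500 75.9100 69.4600 55.6600 23.4200] k=[81 78 75 73 60 20]
t=6: x=[80.7300 78.0000 75.0900 72.0100 57.5700 23.6000] k=[81 81 77 68 55 25]
t=7: x=[81.0000 80.6400 76.5500 67.6400 53.4700 27.7000] k=[81 81 76 64 55 31]
t=8: x=[81.0000 80.5500 75.3700 64.2700 53.6500 33.1600] k=[81 79 71 65 52 36]
t=9: x=[80.8200 78.4600 71.1800 64.3700 51.7300 37.4400] k=[78 80 69 64 50 37]
t=10: x=[78.1800 78.8300 69.5400 63.1900 50.0900 38.1700] k=[74 75 72 60 54 38]

0.7675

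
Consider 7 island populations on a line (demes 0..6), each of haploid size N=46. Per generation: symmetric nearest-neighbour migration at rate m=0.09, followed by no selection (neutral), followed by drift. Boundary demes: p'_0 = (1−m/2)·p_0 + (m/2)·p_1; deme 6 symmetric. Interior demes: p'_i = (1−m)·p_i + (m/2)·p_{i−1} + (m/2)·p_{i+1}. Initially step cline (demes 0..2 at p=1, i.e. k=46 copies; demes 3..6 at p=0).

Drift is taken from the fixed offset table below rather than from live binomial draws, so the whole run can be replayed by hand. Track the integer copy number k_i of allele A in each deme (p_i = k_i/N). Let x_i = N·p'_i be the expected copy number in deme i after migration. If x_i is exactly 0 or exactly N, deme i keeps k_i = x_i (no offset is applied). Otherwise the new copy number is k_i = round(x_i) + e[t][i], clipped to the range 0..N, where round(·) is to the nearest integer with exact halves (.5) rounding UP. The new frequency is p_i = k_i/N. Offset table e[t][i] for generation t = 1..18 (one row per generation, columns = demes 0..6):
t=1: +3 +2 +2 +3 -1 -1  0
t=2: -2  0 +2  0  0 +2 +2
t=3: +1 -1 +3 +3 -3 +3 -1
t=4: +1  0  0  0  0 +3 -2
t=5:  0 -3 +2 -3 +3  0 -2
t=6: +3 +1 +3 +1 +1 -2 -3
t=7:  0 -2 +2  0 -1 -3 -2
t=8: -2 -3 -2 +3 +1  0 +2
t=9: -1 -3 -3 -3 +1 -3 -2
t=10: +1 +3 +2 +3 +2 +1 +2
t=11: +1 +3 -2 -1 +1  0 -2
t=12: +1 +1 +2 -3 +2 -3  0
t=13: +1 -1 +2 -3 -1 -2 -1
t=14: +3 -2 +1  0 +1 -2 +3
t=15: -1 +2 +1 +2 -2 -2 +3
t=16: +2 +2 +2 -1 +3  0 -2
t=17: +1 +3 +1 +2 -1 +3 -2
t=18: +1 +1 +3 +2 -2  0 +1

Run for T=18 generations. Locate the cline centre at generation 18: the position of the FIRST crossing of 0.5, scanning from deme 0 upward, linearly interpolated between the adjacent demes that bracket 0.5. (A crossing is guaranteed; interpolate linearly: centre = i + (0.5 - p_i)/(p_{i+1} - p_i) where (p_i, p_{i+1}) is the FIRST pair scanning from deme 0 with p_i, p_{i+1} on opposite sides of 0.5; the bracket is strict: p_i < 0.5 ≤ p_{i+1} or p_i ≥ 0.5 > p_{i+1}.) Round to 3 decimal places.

2.947

t=0: k=[46 46 46 0 0 0 0]
t=1: x=[46.0000 46.0000 43.9300 2.0700 0.0000 0.0000 0.0000] k=[46 46 46 5 0 0 0]
t=2: x=[46.0000 46.0000 44.1550 6.6200 0.2250 0.0000 0.0000] k=[46 46 46 7 0 0 0]
t=3: x=[46.0000 46.0000 44.2450 8.4400 0.3150 0.0000 0.0000] k=[46 46 46 11 0 0 0]
t=4: x=[46.0000 46.0000 44.4250 12.0800 0.4950 0.0000 0.0000] k=[46 46 44 12 0 0 0]
t=5: x=[46.0000 45.9100 42.6500 12.9000 0.5400 0.0000 0.0000] k=[46 43 45 10 4 0 0]
t=6: x=[45.8650 43.2250 43.3350 11.3050 4.0900 0.1800 0.0000] k=[46 44 46 12 5 0 0]
t=7: x=[45.9100 44.1800 44.3800 13.2150 5.0900 0.2250 0.0000] k=[46 42 46 13 4 0 0]
t=8: x=[45.8200 42.3600 44.3350 14.0800 4.2250 0.1800 0.0000] k=[44 39 42 17 5 0 0]
t=9: x=[43.7750 39.3600 40.7400 17.5850 5.3150 0.2250 0.0000] k=[43 36 38 15 6 0 0]
t=10: x=[42.6850 36.4050 36.8750 15.6300 6.1350 0.2700 0.0000] k=[44 39 39 19 8 1 0]
t=11: x=[43.7750 39.2250 38.1000 19.4050 8.1800 1.2700 0.0450] k=[45 42 36 18 9 1 0]
t=12: x=[44.8650 41.8650 35.4600 18.4050 9.0450 1.3150 0.0450] k=[46 43 37 15 11 0 0]
t=13: x=[45.8650 42.8650 36.2800 15.8100 10.6850 0.4950 0.0000] k=[46 42 38 13 10 0 0]
t=14: x=[45.8200 42.0000 37.0550 13.9900 9.6850 0.4500 0.0000] k=[46 40 38 14 11 0 0]
t=15: x=[45.7300 40.1800 37.0100 14.9450 10.6400 0.4950 0.0000] k=[45 42 38 17 9 0 0]
t=16: x=[44.8650 41.9550 37.2350 17.5850 8.9550 0.4050 0.0000] k=[46 44 39 17 12 0 0]
t=17: x=[45.9100 43.8650 38.2350 17.7650 11.6850 0.5400 0.0000] k=[46 46 39 20 11 4 0]
t=18: x=[46.0000 45.6850 38.4600 20.4500 11.0900 4.1350 0.1800] k=[46 46 41 22 9 4 1]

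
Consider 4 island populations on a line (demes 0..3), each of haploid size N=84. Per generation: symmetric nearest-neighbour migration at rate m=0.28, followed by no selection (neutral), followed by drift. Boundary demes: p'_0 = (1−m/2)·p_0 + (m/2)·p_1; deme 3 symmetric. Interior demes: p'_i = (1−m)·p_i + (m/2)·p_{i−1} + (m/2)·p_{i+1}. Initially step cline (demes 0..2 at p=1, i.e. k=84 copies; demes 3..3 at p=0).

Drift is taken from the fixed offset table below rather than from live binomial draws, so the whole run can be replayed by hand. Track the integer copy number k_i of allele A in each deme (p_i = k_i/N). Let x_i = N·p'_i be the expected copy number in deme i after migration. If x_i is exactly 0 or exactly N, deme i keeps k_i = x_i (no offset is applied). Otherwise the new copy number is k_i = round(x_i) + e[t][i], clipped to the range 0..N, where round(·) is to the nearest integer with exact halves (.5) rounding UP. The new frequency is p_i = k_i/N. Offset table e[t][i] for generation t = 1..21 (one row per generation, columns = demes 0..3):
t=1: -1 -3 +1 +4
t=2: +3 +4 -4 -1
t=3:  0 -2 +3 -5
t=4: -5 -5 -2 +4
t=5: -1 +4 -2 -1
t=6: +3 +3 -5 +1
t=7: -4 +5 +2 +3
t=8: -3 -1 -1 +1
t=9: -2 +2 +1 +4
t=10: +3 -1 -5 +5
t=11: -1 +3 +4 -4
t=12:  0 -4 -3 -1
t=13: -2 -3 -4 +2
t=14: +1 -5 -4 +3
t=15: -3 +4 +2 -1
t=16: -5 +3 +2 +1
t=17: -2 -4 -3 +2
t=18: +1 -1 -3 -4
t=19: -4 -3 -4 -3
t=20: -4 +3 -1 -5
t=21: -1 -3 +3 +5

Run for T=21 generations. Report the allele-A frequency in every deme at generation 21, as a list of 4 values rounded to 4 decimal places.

t=0: k=[84 84 84 0]
t=1: x=[84.0000 84.0000 72.2400 11.7600] k=[84 84 73 16]
t=2: x=[84.0000 82.4600 66.5600 23.9800] k=[84 84 63 23]
t=3: x=[84.0000 81.0600 60.3400 28.6000] k=[84 79 63 24]
t=4: x=[83.3000 77.4600 59.7800 29.4600] k=[78 72 58 33]
t=5: x=[77.1600 70.8800 56.4600 36.5000] k=[76 75 54 36]
t=6: x=[75.8600 72.2000 54.4200 38.5200] k=[79 75 49 40]
t=7: x=[78.4400 71.9200 51.3800 41.2600] k=[74 77 53 44]
t=8: x=[74.4200 73.2200 55.1000 45.2600] k=[71 72 54 46]
t=9: x=[71.1400 69.3400 55.4000 47.1200] k=[69 71 56 51]
t=10: x=[69.2800 68.6200 57.4000 51.7000] k=[72 68 52 57]
t=11: x=[71.4400 66.3200 54.9400 56.3000] k=[70 69 59 52]
t=12: x=[69.8600 67.7400 59.4200 52.9800] k=[70 64 56 52]
t=13: x=[69.1600 63.7200 56.5600 52.5600] k=[67 61 53 55]
t=14: x=[66.1600 60.7200 54.4000 54.7200] k=[67 56 50 58]
t=15: x=[65.4600 56.7000 51.9600 56.8800] k=[62 61 54 56]
t=16: x=[61.8600 60.1600 55.2600 55.7200] k=[57 63 57 57]
t=17: x=[57.8400 61.3200 57.8400 57.0000] k=[56 57 55 59]
t=18: x=[56.1400 56.5800 55.8400 58.4400] k=[57 56 53 54]
t=19: x=[56.8600 55.7200 53.5600 53.8600] k=[53 53 50 51]
t=20: x=[53.0000 52.5800 50.5600 50.8600] k=[49 56 50 46]
t=21: x=[49.9800 54.1800 50.2800 46.5600] k=[49 51 53 52]

[0.5833, 0.6071, 0.6310, 0.6190]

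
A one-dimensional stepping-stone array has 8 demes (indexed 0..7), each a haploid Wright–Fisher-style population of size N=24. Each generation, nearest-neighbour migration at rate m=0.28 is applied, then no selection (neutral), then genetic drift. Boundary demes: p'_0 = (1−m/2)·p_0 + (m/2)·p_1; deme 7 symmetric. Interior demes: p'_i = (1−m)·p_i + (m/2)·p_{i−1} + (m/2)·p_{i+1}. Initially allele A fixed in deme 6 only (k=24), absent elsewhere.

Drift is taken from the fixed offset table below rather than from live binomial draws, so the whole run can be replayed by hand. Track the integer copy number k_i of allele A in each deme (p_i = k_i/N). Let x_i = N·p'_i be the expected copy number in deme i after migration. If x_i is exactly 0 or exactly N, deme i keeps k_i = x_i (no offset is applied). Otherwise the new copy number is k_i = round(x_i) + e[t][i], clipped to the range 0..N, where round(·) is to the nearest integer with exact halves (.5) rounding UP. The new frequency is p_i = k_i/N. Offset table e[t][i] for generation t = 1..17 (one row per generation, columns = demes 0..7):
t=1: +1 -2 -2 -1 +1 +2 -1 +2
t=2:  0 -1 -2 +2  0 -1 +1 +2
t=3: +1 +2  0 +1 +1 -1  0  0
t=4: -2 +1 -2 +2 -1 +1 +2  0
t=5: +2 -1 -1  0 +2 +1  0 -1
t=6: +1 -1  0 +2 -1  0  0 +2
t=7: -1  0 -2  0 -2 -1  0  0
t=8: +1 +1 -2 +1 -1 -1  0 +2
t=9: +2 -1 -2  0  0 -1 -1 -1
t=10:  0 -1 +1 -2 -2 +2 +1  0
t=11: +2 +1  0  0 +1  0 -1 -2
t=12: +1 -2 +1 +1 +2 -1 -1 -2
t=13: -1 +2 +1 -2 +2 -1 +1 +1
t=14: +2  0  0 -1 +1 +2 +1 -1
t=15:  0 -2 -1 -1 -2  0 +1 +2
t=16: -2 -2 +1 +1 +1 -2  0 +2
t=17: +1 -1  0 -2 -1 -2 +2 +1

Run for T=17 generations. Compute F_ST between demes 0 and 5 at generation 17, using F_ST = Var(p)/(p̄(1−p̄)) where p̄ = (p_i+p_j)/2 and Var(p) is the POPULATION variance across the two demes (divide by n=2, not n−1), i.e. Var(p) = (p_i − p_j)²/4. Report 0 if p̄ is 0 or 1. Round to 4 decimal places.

t=0: k=[0 0 0 0 0 0 24 0]
t=1: x=[0.0000 0.0000 0.0000 0.0000 0.0000 3.3600 17.2800 3.3600] k=[0 0 0 0 0 5 16 5]
t=2: x=[0.0000 0.0000 0.0000 0.0000 0.7000 5.8400 12.9200 6.5400] k=[0 0 0 0 1 5 14 9]
t=3: x=[0.0000 0.0000 0.0000 0.1400 1.4200 5.7000 12.0400 9.7000] k=[0 0 0 1 2 5 12 10]
t=4: x=[0.0000 0.0000 0.1400 1.0000 2.2800 5.5600 10.7400 10.2800] k=[0 0 0 3 1 7 13 10]
t=5: x=[0.0000 0.0000 0.4200 2.3000 2.1200 7.0000 11.7400 10.4200] k=[0 0 0 2 4 8 12 9]
t=6: x=[0.0000 0.0000 0.2800 2.0000 4.2800 8.0000 11.0200 9.4200] k=[0 0 0 4 3 8 11 11]
t=7: x=[0.0000 0.0000 0.5600 3.3000 3.8400 7.7200 10.5800 11.0000] k=[0 0 0 3 2 7 11 11]
t=8: x=[0.0000 0.0000 0.4200 2.4400 2.8400 6.8600 10.4400 11.0000] k=[0 0 0 3 2 6 10 13]
t=9: x=[0.0000 0.0000 0.4200 2.4400 2.7000 6.0000 9.8600 12.5800] k=[0 0 0 2 3 5 9 12]
t=10: x=[0.0000 0.0000 0.2800 1.8600 3.1400 5.2800 8.8600 11.5800] k=[0 0 1 0 1 7 10 12]
t=11: x=[0.0000 0.1400 0.7200 0.2800 1.7000 6.5800 9.8600 11.7200] k=[0 1 1 0 3 7 9 10]
t=12: x=[0.1400 0.8600 0.8600 0.5600 3.1400 6.7200 8.8600 9.8600] k=[1 0 2 2 5 6 8 8]
t=13: x=[0.8600 0.4200 1.7200 2.4200 4.7200 6.1400 7.7200 8.0000] k=[0 2 3 0 7 5 9 9]
t=14: x=[0.2800 1.8600 2.4400 1.4000 5.7400 5.8400 8.4400 9.0000] k=[2 2 2 0 7 8 9 8]
t=15: x=[2.0000 2.0000 1.7200 1.2600 6.1600 8.0000 8.7200 8.1400] k=[2 0 1 0 4 8 10 10]
t=16: x=[1.7200 0.4200 0.7200 0.7000 4.0000 7.7200 9.7200 10.0000] k=[0 0 2 2 5 6 10 12]
t=17: x=[0.0000 0.2800 1.7200 2.4200 4.7200 6.4200 9.7200 11.7200] k=[0 0 2 0 4 4 12 13]

0.0909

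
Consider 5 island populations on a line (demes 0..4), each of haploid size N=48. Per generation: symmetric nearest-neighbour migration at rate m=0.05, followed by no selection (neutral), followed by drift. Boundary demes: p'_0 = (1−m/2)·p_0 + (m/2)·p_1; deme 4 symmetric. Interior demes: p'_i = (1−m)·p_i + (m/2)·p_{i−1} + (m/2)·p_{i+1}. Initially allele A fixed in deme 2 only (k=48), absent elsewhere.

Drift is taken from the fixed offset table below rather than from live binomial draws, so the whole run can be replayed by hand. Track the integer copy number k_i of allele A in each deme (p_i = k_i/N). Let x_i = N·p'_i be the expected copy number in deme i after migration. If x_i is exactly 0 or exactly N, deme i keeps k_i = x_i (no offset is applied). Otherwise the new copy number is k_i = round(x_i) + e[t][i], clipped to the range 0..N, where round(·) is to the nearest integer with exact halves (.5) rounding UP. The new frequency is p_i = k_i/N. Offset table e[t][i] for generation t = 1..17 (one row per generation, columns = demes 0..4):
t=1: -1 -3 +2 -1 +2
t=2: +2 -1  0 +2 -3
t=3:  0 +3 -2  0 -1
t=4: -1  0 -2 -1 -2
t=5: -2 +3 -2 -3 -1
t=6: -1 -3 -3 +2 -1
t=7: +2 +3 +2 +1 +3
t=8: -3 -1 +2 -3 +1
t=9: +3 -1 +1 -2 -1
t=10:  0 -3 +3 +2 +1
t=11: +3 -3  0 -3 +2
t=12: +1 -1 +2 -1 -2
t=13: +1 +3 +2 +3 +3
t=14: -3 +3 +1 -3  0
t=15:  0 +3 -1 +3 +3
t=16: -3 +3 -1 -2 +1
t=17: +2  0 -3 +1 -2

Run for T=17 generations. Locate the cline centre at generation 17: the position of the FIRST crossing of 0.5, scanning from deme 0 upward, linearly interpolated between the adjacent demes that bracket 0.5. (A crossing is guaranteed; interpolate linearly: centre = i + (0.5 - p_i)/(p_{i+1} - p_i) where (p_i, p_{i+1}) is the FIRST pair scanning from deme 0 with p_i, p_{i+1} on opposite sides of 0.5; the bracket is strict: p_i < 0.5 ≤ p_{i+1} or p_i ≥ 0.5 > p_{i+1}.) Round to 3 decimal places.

1.700

t=0: k=[0 0 48 0 0]
t=1: x=[0.0000 1.2000 45.6000 1.2000 0.0000] k=[0 0 48 0 0]
t=2: x=[0.0000 1.2000 45.6000 1.2000 0.0000] k=[0 0 46 3 0]
t=3: x=[0.0000 1.1500 43.7750 4.0000 0.0750] k=[0 4 42 4 0]
t=4: x=[0.1000 4.8500 40.1000 4.8500 0.1000] k=[0 5 38 4 0]
t=5: x=[0.1250 5.7000 36.3250 4.7500 0.1000] k=[0 9 34 2 0]
t=6: x=[0.2250 9.4000 32.5750 2.7500 0.0500] k=[0 6 30 5 0]
t=7: x=[0.1500 6.4500 28.7750 5.5000 0.1250] k=[2 9 31 7 3]
t=8: x=[2.1750 9.3750 29.8500 7.5000 3.1000] k=[0 8 32 5 4]
t=9: x=[0.2000 8.4000 30.7250 5.6500 4.0250] k=[3 7 32 4 3]
t=10: x=[3.1000 7.5250 30.6750 4.6750 3.0250] k=[3 5 34 7 4]
t=11: x=[3.0500 5.6750 32.6000 7.6000 4.0750] k=[6 3 33 5 6]
t=12: x=[5.9250 3.8250 31.5500 5.7250 5.9750] k=[7 3 34 5 4]
t=13: x=[6.9000 3.8750 32.5000 5.7000 4.0250] k=[8 7 35 9 7]
t=14: x=[7.9750 7.7250 33.6500 9.6000 7.0500] k=[5 11 35 7 7]
t=15: x=[5.1500 11.4500 33.7000 7.7000 7.0000] k=[5 14 33 11 10]
t=16: x=[5.2250 14.2500 31.9750 11.5250 10.0250] k=[2 17 31 10 11]
t=17: x=[2.3750 16.9750 30.1250 10.5500 10.9750] k=[4 17 27 12 9]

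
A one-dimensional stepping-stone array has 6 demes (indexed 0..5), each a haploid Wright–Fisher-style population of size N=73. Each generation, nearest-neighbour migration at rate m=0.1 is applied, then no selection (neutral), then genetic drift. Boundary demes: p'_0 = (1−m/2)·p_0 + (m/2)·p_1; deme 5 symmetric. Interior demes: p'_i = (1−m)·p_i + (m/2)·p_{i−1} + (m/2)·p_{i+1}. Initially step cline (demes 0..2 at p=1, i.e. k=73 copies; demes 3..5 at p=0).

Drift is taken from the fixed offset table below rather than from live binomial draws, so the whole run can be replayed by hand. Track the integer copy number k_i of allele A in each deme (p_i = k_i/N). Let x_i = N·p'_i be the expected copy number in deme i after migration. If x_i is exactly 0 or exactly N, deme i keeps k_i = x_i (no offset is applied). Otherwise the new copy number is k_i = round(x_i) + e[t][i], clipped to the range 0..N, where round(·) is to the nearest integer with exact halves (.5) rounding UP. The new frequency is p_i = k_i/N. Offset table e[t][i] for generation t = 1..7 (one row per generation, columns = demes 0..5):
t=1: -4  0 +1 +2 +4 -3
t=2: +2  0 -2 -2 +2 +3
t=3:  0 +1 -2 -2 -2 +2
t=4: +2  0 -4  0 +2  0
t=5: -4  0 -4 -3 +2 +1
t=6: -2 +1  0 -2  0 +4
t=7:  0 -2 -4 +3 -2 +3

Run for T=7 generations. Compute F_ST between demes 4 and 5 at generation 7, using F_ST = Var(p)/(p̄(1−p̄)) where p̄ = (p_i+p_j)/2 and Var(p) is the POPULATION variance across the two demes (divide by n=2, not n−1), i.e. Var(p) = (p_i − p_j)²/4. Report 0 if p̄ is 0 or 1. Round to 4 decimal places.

t=0: k=[73 73 73 0 0 0]
t=1: x=[73.0000 73.0000 69.3500 3.6500 0.0000 0.0000] k=[73 73 70 6 0 0]
t=2: x=[73.0000 72.8500 66.9500 8.9000 0.3000 0.0000] k=[73 73 65 7 2 0]
t=3: x=[73.0000 72.6000 62.5000 9.6500 2.1500 0.1000] k=[73 73 61 8 0 2]
t=4: x=[73.0000 72.4000 58.9500 10.2500 0.5000 1.9000] k=[73 72 55 10 3 2]
t=5: x=[72.9500 71.2000 53.6000 11.9000 3.3000 2.0500] k=[69 71 50 9 5 3]
t=6: x=[69.1000 69.8500 49.0000 10.8500 5.1000 3.1000] k=[67 71 49 9 5 7]
t=7: x=[67.2000 69.7000 48.1000 10.8000 5.3000 6.9000] k=[67 68 44 14 3 10]

0.0283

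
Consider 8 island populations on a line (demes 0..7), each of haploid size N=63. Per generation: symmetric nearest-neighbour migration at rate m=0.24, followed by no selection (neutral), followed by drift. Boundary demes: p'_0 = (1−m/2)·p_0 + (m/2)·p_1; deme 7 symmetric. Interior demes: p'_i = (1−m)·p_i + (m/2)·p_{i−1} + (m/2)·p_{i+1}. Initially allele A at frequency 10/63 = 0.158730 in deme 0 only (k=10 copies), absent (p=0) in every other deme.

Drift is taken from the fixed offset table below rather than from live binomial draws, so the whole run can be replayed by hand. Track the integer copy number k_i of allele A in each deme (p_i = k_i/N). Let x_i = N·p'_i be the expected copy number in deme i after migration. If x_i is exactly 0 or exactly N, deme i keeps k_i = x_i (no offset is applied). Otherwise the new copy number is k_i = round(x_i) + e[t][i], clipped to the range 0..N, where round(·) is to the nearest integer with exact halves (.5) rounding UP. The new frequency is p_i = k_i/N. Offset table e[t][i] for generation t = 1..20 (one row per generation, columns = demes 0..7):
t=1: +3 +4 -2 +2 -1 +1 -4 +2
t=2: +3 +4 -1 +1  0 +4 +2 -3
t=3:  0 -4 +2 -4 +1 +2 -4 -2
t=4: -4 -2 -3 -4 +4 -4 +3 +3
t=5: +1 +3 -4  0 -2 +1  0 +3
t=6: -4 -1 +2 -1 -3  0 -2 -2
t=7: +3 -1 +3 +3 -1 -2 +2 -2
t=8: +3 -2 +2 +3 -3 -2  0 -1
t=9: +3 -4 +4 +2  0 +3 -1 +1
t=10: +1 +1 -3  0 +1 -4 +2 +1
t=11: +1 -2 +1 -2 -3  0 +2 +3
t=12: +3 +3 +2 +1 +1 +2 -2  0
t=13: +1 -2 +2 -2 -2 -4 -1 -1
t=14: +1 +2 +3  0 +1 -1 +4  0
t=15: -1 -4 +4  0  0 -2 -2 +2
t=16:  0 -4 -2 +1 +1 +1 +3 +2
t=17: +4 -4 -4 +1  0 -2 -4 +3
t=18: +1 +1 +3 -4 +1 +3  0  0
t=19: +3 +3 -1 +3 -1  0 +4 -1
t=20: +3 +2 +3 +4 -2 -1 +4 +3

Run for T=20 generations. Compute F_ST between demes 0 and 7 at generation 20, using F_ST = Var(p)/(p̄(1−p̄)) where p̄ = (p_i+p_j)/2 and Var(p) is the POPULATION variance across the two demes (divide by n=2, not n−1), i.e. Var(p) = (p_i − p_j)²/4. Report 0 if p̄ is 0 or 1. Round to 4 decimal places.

0.1020

t=0: k=[10 0 0 0 0 0 0 0]
t=1: x=[8.8000 1.2000 0.0000 0.0000 0.0000 0.0000 0.0000 0.0000] k=[12 5 0 0 0 0 0 0]
t=2: x=[11.1600 5.2400 0.6000 0.0000 0.0000 0.0000 0.0000 0.0000] k=[14 9 0 0 0 0 0 0]
t=3: x=[13.4000 8.5200 1.0800 0.0000 0.0000 0.0000 0.0000 0.0000] k=[13 5 3 0 0 0 0 0]
t=4: x=[12.0400 5.7200 2.8800 0.3600 0.0000 0.0000 0.0000 0.0000] k=[8 4 0 0 0 0 0 0]
t=5: x=[7.5200 4.0000 0.4800 0.0000 0.0000 0.0000 0.0000 0.0000] k=[9 7 0 0 0 0 0 0]
t=6: x=[8.7600 6.4000 0.8400 0.0000 0.0000 0.0000 0.0000 0.0000] k=[5 5 3 0 0 0 0 0]
t=7: x=[5.0000 4.7600 2.8800 0.3600 0.0000 0.0000 0.0000 0.0000] k=[8 4 6 3 0 0 0 0]
t=8: x=[7.5200 4.7200 5.4000 3.0000 0.3600 0.0000 0.0000 0.0000] k=[11 3 7 6 0 0 0 0]
t=9: x=[10.0400 4.4400 6.4000 5.4000 0.7200 0.0000 0.0000 0.0000] k=[13 0 10 7 1 0 0 0]
t=10: x=[11.4400 2.7600 8.4400 6.6400 1.6000 0.1200 0.0000 0.0000] k=[12 4 5 7 3 0 0 0]
t=11: x=[11.0400 5.0800 5.1200 6.2800 3.1200 0.3600 0.0000 0.0000] k=[12 3 6 4 0 0 0 0]
t=12: x=[10.9200 4.4400 5.4000 3.7600 0.4800 0.0000 0.0000 0.0000] k=[14 7 7 5 1 0 0 0]
t=13: x=[13.1600 7.8400 6.7600 4.7600 1.3600 0.1200 0.0000 0.0000] k=[14 6 9 3 0 0 0 0]
t=14: x=[13.0400 7.3200 7.9200 3.3600 0.3600 0.0000 0.0000 0.0000] k=[14 9 11 3 1 0 0 0]
t=15: x=[13.4000 9.8400 9.8000 3.7200 1.1200 0.1200 0.0000 0.0000] k=[12 6 14 4 1 0 0 0]
t=16: x=[11.2800 7.6800 11.8400 4.8400 1.2400 0.1200 0.0000 0.0000] k=[11 4 10 6 2 1 0 0]
t=17: x=[10.1600 5.5600 8.8000 6.0000 2.3600 1.0000 0.1200 0.0000] k=[14 2 5 7 2 0 0 0]
t=18: x=[12.5600 3.8000 4.8800 6.1600 2.3600 0.2400 0.0000 0.0000] k=[14 5 8 2 3 3 0 0]
t=19: x=[12.9200 6.4400 6.9200 2.8400 2.8800 2.6400 0.3600 0.0000] k=[16 9 6 6 2 3 4 0]
t=20: x=[15.1600 9.4800 6.3600 5.5200 2.6000 3.0000 3.4000 0.4800] k=[18 11 9 10 1 2 7 3]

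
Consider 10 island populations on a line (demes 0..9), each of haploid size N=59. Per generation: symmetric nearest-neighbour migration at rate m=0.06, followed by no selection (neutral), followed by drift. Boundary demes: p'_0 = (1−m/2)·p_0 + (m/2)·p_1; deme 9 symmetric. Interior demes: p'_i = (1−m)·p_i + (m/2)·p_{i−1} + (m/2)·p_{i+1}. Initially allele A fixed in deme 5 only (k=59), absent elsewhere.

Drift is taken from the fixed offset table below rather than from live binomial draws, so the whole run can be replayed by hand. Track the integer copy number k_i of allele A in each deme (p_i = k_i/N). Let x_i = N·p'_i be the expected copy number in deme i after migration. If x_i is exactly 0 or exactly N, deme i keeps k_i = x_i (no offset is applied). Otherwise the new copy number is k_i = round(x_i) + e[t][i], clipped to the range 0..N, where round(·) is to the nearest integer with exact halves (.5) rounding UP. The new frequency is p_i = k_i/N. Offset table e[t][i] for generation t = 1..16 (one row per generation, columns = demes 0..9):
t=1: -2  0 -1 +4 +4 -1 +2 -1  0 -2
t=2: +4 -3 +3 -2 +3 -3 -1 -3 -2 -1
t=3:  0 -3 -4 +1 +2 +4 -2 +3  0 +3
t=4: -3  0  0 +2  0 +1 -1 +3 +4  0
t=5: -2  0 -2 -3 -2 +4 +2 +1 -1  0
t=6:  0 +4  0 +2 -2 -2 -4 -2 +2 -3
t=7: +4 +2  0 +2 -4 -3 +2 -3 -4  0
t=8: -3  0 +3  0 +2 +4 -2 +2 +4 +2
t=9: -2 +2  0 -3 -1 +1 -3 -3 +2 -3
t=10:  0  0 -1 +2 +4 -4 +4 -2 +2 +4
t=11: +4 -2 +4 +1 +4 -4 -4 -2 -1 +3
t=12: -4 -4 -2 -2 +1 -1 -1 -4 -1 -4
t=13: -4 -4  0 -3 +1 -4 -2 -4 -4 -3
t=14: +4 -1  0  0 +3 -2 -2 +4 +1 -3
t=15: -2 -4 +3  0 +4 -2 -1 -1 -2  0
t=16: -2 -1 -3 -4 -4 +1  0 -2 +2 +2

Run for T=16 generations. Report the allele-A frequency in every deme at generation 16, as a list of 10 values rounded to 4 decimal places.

t=0: k=[0 0 0 0 0 59 0 0 0 0]
t=1: x=[0.0000 0.0000 0.0000 0.0000 1.7700 55.4600 1.7700 0.0000 0.0000 0.0000] k=[0 0 0 0 6 54 4 0 0 0]
t=2: x=[0.0000 0.0000 0.0000 0.1800 7.2600 51.0600 5.3800 0.1200 0.0000 0.0000] k=[0 0 0 0 10 48 4 0 0 0]
t=3: x=[0.0000 0.0000 0.0000 0.3000 10.8400 45.5400 5.2000 0.1200 0.0000 0.0000] k=[0 0 0 1 13 50 3 3 0 0]
t=4: x=[0.0000 0.0000 0.0300 1.3300 13.7500 47.4800 4.4100 2.9100 0.0900 0.0000] k=[0 0 0 3 14 48 3 6 4 0]
t=5: x=[0.0000 0.0000 0.0900 3.2400 14.6900 45.6300 4.4400 5.8500 3.9400 0.1200] k=[0 0 0 0 13 50 6 7 3 0]
t=6: x=[0.0000 0.0000 0.0000 0.3900 13.7200 47.5700 7.3500 6.8500 3.0300 0.0900] k=[0 0 0 2 12 46 3 5 5 0]
t=7: x=[0.0000 0.0000 0.0600 2.2400 12.7200 43.6900 4.3500 4.9400 4.8500 0.1500] k=[0 0 0 4 9 41 6 2 1 0]
t=8: x=[0.0000 0.0000 0.1200 4.0300 9.8100 38.9900 6.9300 2.0900 1.0000 0.0300] k=[0 0 3 4 12 43 5 4 5 2]
t=9: x=[0.0000 0.0900 2.9400 4.2100 12.6900 40.9300 6.1100 4.0600 4.8800 2.0900] k=[0 2 3 1 12 42 3 1 7 0]
t=10: x=[0.0600 1.9700 2.9100 1.3900 12.5700 39.9300 4.1100 1.2400 6.6100 0.2100] k=[0 2 2 3 17 36 8 0 9 4]
t=11: x=[0.0600 1.9400 2.0300 3.3900 17.1500 34.5900 8.6000 0.5100 8.5800 4.1500] k=[4 0 6 4 21 31 5 0 8 7]
t=12: x=[3.8800 0.3000 5.7600 4.5700 20.7900 29.9200 5.6300 0.3900 7.7300 7.0300] k=[0 0 4 3 22 29 5 0 7 3]
t=13: x=[0.0000 0.1200 3.8500 3.6000 21.6400 28.0700 5.5700 0.3600 6.6700 3.1200] k=[0 0 4 1 23 24 4 0 3 0]
t=14: x=[0.0000 0.1200 3.7900 1.7500 22.3700 23.3700 4.4800 0.2100 2.8200 0.0900] k=[0 0 4 2 25 21 2 4 4 0]
t=15: x=[0.0000 0.1200 3.8200 2.7500 24.1900 20.5500 2.6300 3.9400 3.8800 0.1200] k=[0 0 7 3 28 19 2 3 2 0]
t=16: x=[0.0000 0.2100 6.6700 3.8700 26.9800 18.7600 2.5400 2.9400 1.9700 0.0600] k=[0 0 4 0 23 20 3 1 4 2]

[0.0000, 0.0000, 0.0678, 0.0000, 0.3898, 0.3390, 0.0508, 0.0169, 0.0678, 0.0339]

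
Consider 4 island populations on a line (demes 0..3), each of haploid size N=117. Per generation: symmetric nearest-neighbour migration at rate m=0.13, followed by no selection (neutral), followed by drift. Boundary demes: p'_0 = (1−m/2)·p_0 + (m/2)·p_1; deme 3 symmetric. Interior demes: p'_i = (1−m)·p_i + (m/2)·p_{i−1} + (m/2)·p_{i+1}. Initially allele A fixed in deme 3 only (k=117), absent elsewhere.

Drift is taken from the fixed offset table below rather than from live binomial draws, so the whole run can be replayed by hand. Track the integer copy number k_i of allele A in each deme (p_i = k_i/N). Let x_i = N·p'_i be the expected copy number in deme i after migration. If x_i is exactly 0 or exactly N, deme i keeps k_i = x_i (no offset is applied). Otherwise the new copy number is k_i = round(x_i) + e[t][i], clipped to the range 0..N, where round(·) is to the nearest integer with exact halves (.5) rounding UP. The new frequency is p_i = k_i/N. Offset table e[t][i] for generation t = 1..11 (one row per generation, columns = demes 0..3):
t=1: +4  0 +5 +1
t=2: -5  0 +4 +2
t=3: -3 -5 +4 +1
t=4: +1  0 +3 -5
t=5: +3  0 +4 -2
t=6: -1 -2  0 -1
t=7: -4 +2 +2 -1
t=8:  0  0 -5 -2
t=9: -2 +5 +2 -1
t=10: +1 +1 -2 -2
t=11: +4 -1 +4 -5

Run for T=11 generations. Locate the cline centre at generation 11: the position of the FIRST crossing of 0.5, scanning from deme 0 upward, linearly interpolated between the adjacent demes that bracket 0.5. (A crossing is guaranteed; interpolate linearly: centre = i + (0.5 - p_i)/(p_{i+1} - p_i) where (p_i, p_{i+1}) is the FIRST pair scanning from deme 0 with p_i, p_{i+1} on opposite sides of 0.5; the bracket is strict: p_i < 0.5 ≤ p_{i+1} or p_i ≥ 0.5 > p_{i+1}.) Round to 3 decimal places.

2.912

t=0: k=[0 0 0 117]
t=1: x=[0.0000 0.0000 7.6050 109.3950] k=[0 0 13 110]
t=2: x=[0.0000 0.8450 18.4600 103.6950] k=[0 1 22 106]
t=3: x=[0.0650 2.3000 26.0950 100.5400] k=[0 0 30 102]
t=4: x=[0.0000 1.9500 32.7300 97.3200] k=[0 2 36 92]
t=5: x=[0.1300 4.0800 37.4300 88.3600] k=[3 4 41 86]
t=6: x=[3.0650 6.3400 41.5200 83.0750] k=[2 4 42 82]
t=7: x=[2.1300 6.3400 42.1300 79.4000] k=[0 8 44 78]
t=8: x=[0.5200 9.8200 43.8700 75.7900] k=[1 10 39 74]
t=9: x=[1.5850 11.3000 39.3900 71.7250] k=[0 16 41 71]
t=10: x=[1.0400 16.5850 41.3250 69.0500] k=[2 18 39 67]
t=11: x=[3.0400 18.3250 39.4550 65.1800] k=[7 17 43 60]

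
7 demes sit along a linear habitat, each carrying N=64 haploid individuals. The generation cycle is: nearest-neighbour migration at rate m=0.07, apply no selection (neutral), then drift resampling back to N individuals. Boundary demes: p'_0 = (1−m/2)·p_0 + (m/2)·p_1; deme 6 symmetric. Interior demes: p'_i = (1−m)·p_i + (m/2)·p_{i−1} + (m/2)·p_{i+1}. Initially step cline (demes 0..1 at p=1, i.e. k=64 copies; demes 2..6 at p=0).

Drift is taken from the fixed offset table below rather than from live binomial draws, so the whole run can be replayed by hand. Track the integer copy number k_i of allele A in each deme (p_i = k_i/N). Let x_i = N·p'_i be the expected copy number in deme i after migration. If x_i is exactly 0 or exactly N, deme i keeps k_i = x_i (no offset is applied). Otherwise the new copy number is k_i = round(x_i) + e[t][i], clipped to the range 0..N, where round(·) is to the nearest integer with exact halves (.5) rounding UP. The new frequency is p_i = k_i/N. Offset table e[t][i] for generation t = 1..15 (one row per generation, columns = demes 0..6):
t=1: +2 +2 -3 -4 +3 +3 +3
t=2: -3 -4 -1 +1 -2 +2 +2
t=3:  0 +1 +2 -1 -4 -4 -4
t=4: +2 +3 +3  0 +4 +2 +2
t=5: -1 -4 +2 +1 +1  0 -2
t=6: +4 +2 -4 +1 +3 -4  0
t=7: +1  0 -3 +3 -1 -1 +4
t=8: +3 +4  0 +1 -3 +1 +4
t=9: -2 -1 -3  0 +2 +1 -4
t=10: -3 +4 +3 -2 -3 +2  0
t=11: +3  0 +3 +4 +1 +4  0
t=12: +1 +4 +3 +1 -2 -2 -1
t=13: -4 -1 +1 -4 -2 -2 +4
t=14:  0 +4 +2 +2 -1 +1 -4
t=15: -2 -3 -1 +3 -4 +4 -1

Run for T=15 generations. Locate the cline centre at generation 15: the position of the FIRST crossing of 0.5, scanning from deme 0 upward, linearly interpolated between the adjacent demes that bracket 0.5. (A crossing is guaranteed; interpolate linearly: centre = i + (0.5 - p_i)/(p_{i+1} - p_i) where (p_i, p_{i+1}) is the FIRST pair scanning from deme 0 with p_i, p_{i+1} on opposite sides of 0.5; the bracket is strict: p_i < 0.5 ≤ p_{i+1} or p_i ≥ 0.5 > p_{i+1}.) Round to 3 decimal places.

1.800

t=0: k=[64 64 0 0 0 0 0]
t=1: x=[64.0000 61.7600 2.2400 0.0000 0.0000 0.0000 0.0000] k=[64 64 0 0 0 0 0]
t=2: x=[64.0000 61.7600 2.2400 0.0000 0.0000 0.0000 0.0000] k=[64 58 1 0 0 0 0]
t=3: x=[63.7900 56.2150 2.9600 0.0350 0.0000 0.0000 0.0000] k=[64 57 5 0 0 0 0]
t=4: x=[63.7550 55.4250 6.6450 0.1750 0.0000 0.0000 0.0000] k=[64 58 10 0 0 0 0]
t=5: x=[63.7900 56.5300 11.3300 0.3500 0.0000 0.0000 0.0000] k=[63 53 13 1 0 0 0]
t=6: x=[62.6500 51.9500 13.9800 1.3850 0.0350 0.0000 0.0000] k=[64 54 10 2 3 0 0]
t=7: x=[63.6500 52.8100 11.2600 2.3150 2.8600 0.1050 0.0000] k=[64 53 8 5 2 0 0]
t=8: x=[63.6150 51.8100 9.4700 5.0000 2.0350 0.0700 0.0000] k=[64 56 9 6 0 1 0]
t=9: x=[63.7200 54.6350 10.5400 5.8950 0.2450 0.9300 0.0350] k=[62 54 8 6 2 2 0]
t=10: x=[61.7200 52.6700 9.5400 5.9300 2.1400 1.9300 0.0700] k=[59 57 13 4 0 4 0]
t=11: x=[58.9300 55.5300 14.2250 4.1750 0.2800 3.7200 0.1400] k=[62 56 17 8 1 8 0]
t=12: x=[61.7900 54.8450 18.0500 8.0700 1.4900 7.4750 0.2800] k=[63 59 21 9 0 5 0]
t=13: x=[62.8600 57.8100 21.9100 9.1050 0.4900 4.6500 0.1750] k=[59 57 23 5 0 3 4]
t=14: x=[58.9300 55.8800 23.5600 5.4550 0.2800 2.9300 3.9650] k=[59 60 26 7 0 4 0]
t=15: x=[59.0350 58.7750 26.5250 7.4200 0.3850 3.7200 0.1400] k=[57 56 26 10 0 8 0]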